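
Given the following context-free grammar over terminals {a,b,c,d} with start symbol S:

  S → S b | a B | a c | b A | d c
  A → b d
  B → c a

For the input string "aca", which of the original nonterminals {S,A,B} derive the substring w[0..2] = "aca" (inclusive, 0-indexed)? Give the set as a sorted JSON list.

CNF form of G:
  S -> S T0 | T0 A | T1 T2 | T3 B | T3 T2
  A -> T0 T1
  B -> T2 T3
  T0 -> b
  T1 -> d
  T2 -> c
  T3 -> a

CYK table (by increasing span), restricted to cells inside w[0..2]:
  [0..0]={T3}  "a"  orig:{}
  [1..1]={T2}  "c"  orig:{}
  [2..2]={T3}  "a"  orig:{}
  [0..1]={S}  "ac"
  [1..2]={B}  "ca"
  [0..2]={S}  "aca"

Original NTs in T[0,2] deriving "aca": ["S"]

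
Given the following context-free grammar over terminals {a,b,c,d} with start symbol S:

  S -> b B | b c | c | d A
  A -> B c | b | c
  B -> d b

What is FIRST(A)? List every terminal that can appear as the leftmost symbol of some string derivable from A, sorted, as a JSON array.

FIRST sets, iterate to fixpoint:
round 1:
  A via A→b: +{b}
  A via A→c: +{c}
  B via B→d b: +{d}
  S via S→b B: +{b}
  S via S→c: +{c}
  S via S→d A: +{d}
  FIRST[S]={b,c,d}  FIRST[A]={b,c}  FIRST[B]={d}
round 2:
  A via A→B c: +{d}
  FIRST[S]={b,c,d}  FIRST[A]={b,c,d}  FIRST[B]={d}
round 3: done
  FIRST[S]={b,c,d}  FIRST[A]={b,c,d}  FIRST[B]={d}

FIRST(A) = ["b", "c", "d"]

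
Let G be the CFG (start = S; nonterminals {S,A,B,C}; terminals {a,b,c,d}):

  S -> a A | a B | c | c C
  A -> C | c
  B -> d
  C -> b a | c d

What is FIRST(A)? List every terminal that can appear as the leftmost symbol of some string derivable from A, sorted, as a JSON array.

FIRST iteration:
[1]
  A via A→c: +{c}
  B via B→d: +{d}
  C via C→b a: +{b}
  C via C→c d: +{c}
  S via S→a A: +{a}
  S via S→c: +{c}
  FIRST(S)={a,c}  FIRST(A)={c}  FIRST(B)={d}  FIRST(C)={b,c}
[2]
  A via A→C: +{b}
  FIRST(S)={a,c}  FIRST(A)={b,c}  FIRST(B)={d}  FIRST(C)={b,c}
[3] — fixpoint
  FIRST(S)={a,c}  FIRST(A)={b,c}  FIRST(B)={d}  FIRST(C)={b,c}

FIRST(A) = ["b", "c"]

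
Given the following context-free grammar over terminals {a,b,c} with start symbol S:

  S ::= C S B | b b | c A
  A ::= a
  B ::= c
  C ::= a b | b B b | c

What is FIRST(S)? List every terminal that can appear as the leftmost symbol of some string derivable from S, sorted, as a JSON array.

Compute FIRST by fixpoint:
[1]
  A via A→a: +{a}
  B via B→c: +{c}
  C via C→a b: +{a}
  C via C→b B b: +{b}
  C via C→c: +{c}
  S via S→C S B: +{a,b,c}
  FIRST[S]={a,b,c}  FIRST[A]={a}  FIRST[B]={c}  FIRST[C]={a,b,c}
[2] (stable)
  FIRST[S]={a,b,c}  FIRST[A]={a}  FIRST[B]={c}  FIRST[C]={a,b,c}

FIRST(S) = ["a", "b", "c"]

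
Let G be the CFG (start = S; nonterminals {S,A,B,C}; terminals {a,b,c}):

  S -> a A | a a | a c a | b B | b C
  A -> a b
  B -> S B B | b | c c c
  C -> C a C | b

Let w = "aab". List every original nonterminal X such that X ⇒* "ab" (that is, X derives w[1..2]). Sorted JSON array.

CNF form of G:
  S -> T0 A | T0 T0 | T0 X6 | T1 B | T1 C
  A -> T0 T1
  B -> S X3 | T2 X4 | b
  C -> C X5 | b
  T0 -> a
  T1 -> b
  T2 -> c
  X3 -> B B
  X4 -> T2 T2
  X5 -> T0 C
  X6 -> T2 T0

Fill CYK table bottom-up — only the sub-triangle for w[1..2]:
  cell(1,1) a: {T0}  orig:{}
  cell(2,2) b: {B,C,T1}  orig:{B,C}
  cell(1,2) ab: {A,X5}  orig:{A}

Original NTs in T[1,2] deriving "ab": ["A"]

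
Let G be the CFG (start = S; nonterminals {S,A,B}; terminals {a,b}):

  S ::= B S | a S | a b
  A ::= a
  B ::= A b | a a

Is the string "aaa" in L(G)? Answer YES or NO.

CNF form of G:
  S -> B S | T1 S | T1 T0
  A -> a
  B -> A T0 | T1 T1
  T0 -> b
  T1 -> a

Fill CYK table bottom-up:
  [0..0]={A,T1}  "a"  orig:{A}
  [1..1]={A,T1}  "a"  orig:{A}
  [2..2]={A,T1}  "a"  orig:{A}
  [0..1]={B}  "aa"
  [1..2]={B}  "aa"
  [0..2]=∅  "aaa"

S ∉ T[0,2] ⇒ NO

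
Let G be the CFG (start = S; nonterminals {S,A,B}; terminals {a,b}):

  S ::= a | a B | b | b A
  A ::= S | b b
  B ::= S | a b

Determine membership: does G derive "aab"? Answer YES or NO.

CNF form of G:
  S -> T0 B | T1 A | a | b
  A -> T0 B | T1 A | T1 T1 | a | b
  B -> T0 B | T0 T1 | T1 A | a | b
  T0 -> a
  T1 -> b

CYK table (by increasing span):
  cell(0,0) a: {A,B,S,T0}  orig:{A,B,S}
  cell(1,1) a: {A,B,S,T0}  orig:{A,B,S}
  cell(2,2) b: {A,B,S,T1}  orig:{A,B,S}
  cell(0,1) aa: {A,B,S}
  cell(1,2) ab: {A,B,S}
  cell(0,2) aab: {A,B,S}

S ∈ T[0,2] ⇒ YES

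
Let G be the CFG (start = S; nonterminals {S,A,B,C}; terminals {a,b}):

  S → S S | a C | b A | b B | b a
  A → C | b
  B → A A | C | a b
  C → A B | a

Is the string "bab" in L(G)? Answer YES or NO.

CNF form of G:
  S -> S S | T0 C | T1 A | T1 B | T1 T0
  A -> A B | a | b
  B -> A A | A B | T0 T1 | a
  C -> A B | a
  T0 -> a
  T1 -> b

Fill CYK table bottom-up:
  T[0,0] 'b' = {A,T1}  orig:{A}
  T[1,1] 'a' = {A,B,C,T0}  orig:{A,B,C}
  T[2,2] 'b' = {A,T1}  orig:{A}
  T[0,1] 'ba' = {A,B,C,S}
  T[1,2] 'ab' = {B}
  T[0,2] 'bab' = {A,B,C,S}

S ∈ T[0,2] ⇒ YES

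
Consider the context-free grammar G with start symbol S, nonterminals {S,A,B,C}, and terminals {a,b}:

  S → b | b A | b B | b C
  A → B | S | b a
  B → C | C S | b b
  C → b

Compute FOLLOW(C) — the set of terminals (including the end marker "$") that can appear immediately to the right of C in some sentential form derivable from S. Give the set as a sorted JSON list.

FIRST sets, iterate to fixpoint:
pass 1:
  A via A→b a: +{b}
  B via B→b b: +{b}
  C via C→b: +{b}
  S via S→b: +{b}
  S: {b}  A: {b}  B: {b}  C: {b}
pass 2: (stable)
  S: {b}  A: {b}  B: {b}  C: {b}

FOLLOW iteration:
initialize: $ ∈ FOLLOW(S)
round 1:
  B→C S: FOLLOW(C) ⊇ FIRST(S) = {b}; new: +{b}
  S→b A: FOLLOW(A) ⊇ FOLLOW(S) ⊇ {$}; new: +{$}
  S→b B: FOLLOW(B) ⊇ FOLLOW(S) ⊇ {$}; new: +{$}
  S→b C: FOLLOW(C) ⊇ FOLLOW(S) ⊇ {$}; new: +{$}
  S: {$}  A: {$}  B: {$}  C: {$,b}
round 2: — fixpoint
  S: {$}  A: {$}  B: {$}  C: {$,b}

FOLLOW(C) = ["$", "b"]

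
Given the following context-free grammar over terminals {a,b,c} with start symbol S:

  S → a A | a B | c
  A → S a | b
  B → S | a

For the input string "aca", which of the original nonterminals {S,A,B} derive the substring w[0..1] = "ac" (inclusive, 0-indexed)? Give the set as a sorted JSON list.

CNF form of G:
  S -> T0 A | T0 B | c
  A -> S T0 | b
  B -> T0 A | T0 B | a | c
  T0 -> a

CYK table (by increasing span) — only the sub-triangle for w[0..1]:
  T[0,0] 'a' = {B,T0}  orig:{B}
  T[1,1] 'c' = {B,S}
  T[0,1] 'ac' = {B,S}

Original NTs in T[0,1] deriving "ac": ["B", "S"]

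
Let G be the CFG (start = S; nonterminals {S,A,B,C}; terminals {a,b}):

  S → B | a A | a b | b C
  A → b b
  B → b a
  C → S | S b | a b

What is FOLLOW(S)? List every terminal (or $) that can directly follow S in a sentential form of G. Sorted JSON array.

Compute FIRST by fixpoint:
round 1:
  A via A→b b: +{b}
  B via B→b a: +{b}
  C via C→a b: +{a}
  S via S→B: +{b}
  S via S→a A: +{a}
  FIRST(S)={a,b}  FIRST(A)={b}  FIRST(B)={b}  FIRST(C)={a}
round 2:
  C via C→S: +{b}
  FIRST(S)={a,b}  FIRST(A)={b}  FIRST(B)={b}  FIRST(C)={a,b}
round 3: done
  FIRST(S)={a,b}  FIRST(A)={b}  FIRST(B)={b}  FIRST(C)={a,b}

Compute FOLLOW by fixpoint:
FOLLOW(S) := {$}
pass 1:
  C→S b: FOLLOW(S) ⊇ FIRST(b) = {b}; new: +{b}
  S→B: FOLLOW(B) ⊇ FOLLOW(S) ⊇ {$,b}; new: +{$,b}
  S→a A: FOLLOW(A) ⊇ FOLLOW(S) ⊇ {$,b}; new: +{$,b}
  S→b C: FOLLOW(C) ⊇ FOLLOW(S) ⊇ {$,b}; new: +{$,b}
  S: {$,b}  A: {$,b}  B: {$,b}  C: {$,b}
pass 2: — fixpoint
  S: {$,b}  A: {$,b}  B: {$,b}  C: {$,b}

FOLLOW(S) = ["$", "b"]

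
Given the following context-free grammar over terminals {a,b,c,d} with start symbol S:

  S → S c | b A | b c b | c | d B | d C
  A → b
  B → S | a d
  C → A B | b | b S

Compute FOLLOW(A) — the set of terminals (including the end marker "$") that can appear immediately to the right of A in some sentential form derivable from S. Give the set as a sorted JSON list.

FIRST iteration:
[1]
  A via A→b: +{b}
  B via B→a d: +{a}
  C via C→A B: +{b}
  S via S→b A: +{b}
  S via S→c: +{c}
  S via S→d B: +{d}
  FIRST(S)={b,c,d}  FIRST(A)={b}  FIRST(B)={a}  FIRST(C)={b}
[2]
  B via B→S: +{b,c,d}
  FIRST(S)={b,c,d}  FIRST(A)={b}  FIRST(B)={a,b,c,d}  FIRST(C)={b}
[3] (stable)
  FIRST(S)={b,c,d}  FIRST(A)={b}  FIRST(B)={a,b,c,d}  FIRST(C)={b}

FOLLOW iteration:
seed FOLLOW(S) with $
pass 1:
  C→A B: FOLLOW(A) ⊇ FIRST(B) = {a,b,c,d}; new: +{a,b,c,d}
  S→S c: FOLLOW(S) ⊇ FIRST(c) = {c}; new: +{c}
  S→b A: FOLLOW(A) ⊇ FOLLOW(S) ⊇ {$,c}; new: +{$}
  S→d B: FOLLOW(B) ⊇ FOLLOW(S) ⊇ {$,c}; new: +{$,c}
  S→d C: FOLLOW(C) ⊇ FOLLOW(S) ⊇ {$,c}; new: +{$,c}
  FOLLOW[S]={$,c}  FOLLOW[A]={$,a,b,c,d}  FOLLOW[B]={$,c}  FOLLOW[C]={$,c}
pass 2: (stable)
  FOLLOW[S]={$,c}  FOLLOW[A]={$,a,b,c,d}  FOLLOW[B]={$,c}  FOLLOW[C]={$,c}

FOLLOW(A) = ["$", "a", "b", "c", "d"]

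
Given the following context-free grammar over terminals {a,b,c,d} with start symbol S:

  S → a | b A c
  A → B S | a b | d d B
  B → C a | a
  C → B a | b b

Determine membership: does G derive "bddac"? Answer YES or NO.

CNF form of G:
  S -> T1 X5 | a
  A -> B S | T0 T1 | T2 X4
  B -> C T0 | a
  C -> B T0 | T1 T1
  T0 -> a
  T1 -> b
  T2 -> d
  T3 -> c
  X4 -> T2 B
  X5 -> A T3

Fill CYK table bottom-up:
  cell(0,0) b: {T1}  orig:{}
  cell(1,1) d: {T2}  orig:{}
  cell(2,2) d: {T2}  orig:{}
  cell(3,3) a: {B,S,T0}  orig:{B,S}
  cell(4,4) c: {T3}  orig:{}
  cell(0,1) bd: ∅
  cell(1,2) dd: ∅
  cell(2,3) da: {X4}  orig:{}
  cell(3,4) ac: ∅
  cell(0,2) bdd: ∅
  cell(1,3) dda: {A}
  cell(2,4) dac: ∅
  cell(0,3) bdda: ∅
  cell(1,4) ddac: {X5}  orig:{}
  cell(0,4) bddac: {S}

S ∈ T[0,4] ⇒ YES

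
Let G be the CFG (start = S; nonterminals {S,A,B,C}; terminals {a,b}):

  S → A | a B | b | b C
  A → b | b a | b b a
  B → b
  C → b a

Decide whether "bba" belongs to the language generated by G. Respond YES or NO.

Convert to CNF:
  S -> T0 C | T0 T1 | T0 X3 | T1 B | b
  A -> T0 T1 | T0 X2 | b
  B -> b
  C -> T0 T1
  T0 -> b
  T1 -> a
  X2 -> T0 T1
  X3 -> T0 T1

CYK table (by increasing span):
  cell(0,0) b: {A,B,S,T0}  orig:{A,B,S}
  cell(1,1) b: {A,B,S,T0}  orig:{A,B,S}
  cell(2,2) a: {T1}  orig:{}
  cell(0,1) bb: ∅
  cell(1,2) ba: {A,C,S,X2,X3}  orig:{A,C,S}
  cell(0,2) bba: {A,S}

S ∈ T[0,2] ⇒ YES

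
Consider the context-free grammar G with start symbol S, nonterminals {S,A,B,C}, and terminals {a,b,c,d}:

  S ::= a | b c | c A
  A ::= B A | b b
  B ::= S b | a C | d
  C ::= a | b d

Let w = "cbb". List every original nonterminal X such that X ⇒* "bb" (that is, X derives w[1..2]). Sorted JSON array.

CNF form of G:
  S -> T0 T3 | T3 A | a
  A -> B A | T0 T0
  B -> S T0 | T1 C | d
  C -> T0 T2 | a
  T0 -> b
  T1 -> a
  T2 -> d
  T3 -> c

CYK fill — only the sub-triangle for w[1..2]:
  cell(1,1) b: {T0}  orig:{}
  cell(2,2) b: {T0}  orig:{}
  cell(1,2) bb: {A}

Original NTs in T[1,2] deriving "bb": ["A"]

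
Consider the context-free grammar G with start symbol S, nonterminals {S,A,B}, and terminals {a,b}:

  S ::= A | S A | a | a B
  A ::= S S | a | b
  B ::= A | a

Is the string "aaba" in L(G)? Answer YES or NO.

Convert to CNF:
  S -> S A | S S | T0 B | a | b
  A -> S S | a | b
  B -> S S | a | b
  T0 -> a

CYK table (by increasing span):
  [0..0]={A,B,S,T0}  "a"  orig:{A,B,S}
  [1..1]={A,B,S,T0}  "a"  orig:{A,B,S}
  [2..2]={A,B,S}  "b"
  [3..3]={A,B,S,T0}  "a"  orig:{A,B,S}
  [0..1]={A,B,S}  "aa"
  [1..2]={A,B,S}  "ab"
  [2..3]={A,B,S}  "ba"
  [0..2]={A,B,S}  "aab"
  [1..3]={A,B,S}  "aba"
  [0..3]={A,B,S}  "aaba"

S ∈ T[0,3] ⇒ YES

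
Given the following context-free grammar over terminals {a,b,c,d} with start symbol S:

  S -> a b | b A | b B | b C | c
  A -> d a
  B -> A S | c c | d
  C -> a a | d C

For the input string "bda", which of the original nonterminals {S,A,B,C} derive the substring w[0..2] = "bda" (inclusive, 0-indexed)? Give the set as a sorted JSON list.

Convert to CNF:
  S -> T1 T3 | T3 A | T3 B | T3 C | c
  A -> T0 T1
  B -> A S | T2 T2 | d
  C -> T0 C | T1 T1
  T0 -> d
  T1 -> a
  T2 -> c
  T3 -> b

CYK table (by increasing span) (cells [i..j] with 0 ≤ i ≤ j ≤ 2 only):
  [0..0]={T3}  "b"  orig:{}
  [1..1]={B,T0}  "d"  orig:{B}
  [2..2]={T1}  "a"  orig:{}
  [0..1]={S}  "bd"
  [1..2]={A}  "da"
  [0..2]={S}  "bda"

Original NTs in T[0,2] deriving "bda": ["S"]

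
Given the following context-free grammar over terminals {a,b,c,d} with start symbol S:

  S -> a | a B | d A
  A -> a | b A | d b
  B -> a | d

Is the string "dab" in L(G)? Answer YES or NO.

Convert to CNF:
  S -> T1 A | T2 B | a
  A -> T0 A | T1 T0 | a
  B -> a | d
  T0 -> b
  T1 -> d
  T2 -> a

CYK table (by increasing span):
  cell(0,0) d: {B,T1}  orig:{B}
  cell(1,1) a: {A,B,S,T2}  orig:{A,B,S}
  cell(2,2) b: {T0}  orig:{}
  cell(0,1) da: {S}
  cell(1,2) ab: ∅
  cell(0,2) dab: ∅

S ∉ T[0,2] ⇒ NO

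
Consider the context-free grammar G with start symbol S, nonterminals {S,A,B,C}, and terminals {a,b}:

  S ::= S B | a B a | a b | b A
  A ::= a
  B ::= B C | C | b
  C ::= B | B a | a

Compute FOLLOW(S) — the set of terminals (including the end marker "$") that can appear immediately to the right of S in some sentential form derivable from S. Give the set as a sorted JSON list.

FIRST iteration:
[1]
  A via A→a: +{a}
  B via B→b: +{b}
  C via C→B: +{b}
  C via C→a: +{a}
  S via S→a B a: +{a}
  S via S→b A: +{b}
  FIRST[S]={a,b}  FIRST[A]={a}  FIRST[B]={b}  FIRST[C]={a,b}
[2]
  B via B→C: +{a}
  FIRST[S]={a,b}  FIRST[A]={a}  FIRST[B]={a,b}  FIRST[C]={a,b}
[3] — fixpoint
  FIRST[S]={a,b}  FIRST[A]={a}  FIRST[B]={a,b}  FIRST[C]={a,b}

FOLLOW sets:
FOLLOW(S) := {$}
[1]
  B→B C: FOLLOW(B) ⊇ FIRST(C) = {a,b}; new: +{a,b}
  B→B C: FOLLOW(C) ⊇ FOLLOW(B) ⊇ {a,b}; new: +{a,b}
  S→S B: FOLLOW(S) ⊇ FIRST(B) = {a,b}; new: +{a,b}
  S→S B: FOLLOW(B) ⊇ FOLLOW(S) ⊇ {$,a,b}; new: +{$}
  S→b A: FOLLOW(A) ⊇ FOLLOW(S) ⊇ {$,a,b}; new: +{$,a,b}
  FOLLOW[S]={$,a,b}  FOLLOW[A]={$,a,b}  FOLLOW[B]={$,a,b}  FOLLOW[C]={a,b}
[2]
  B→B C: FOLLOW(C) ⊇ FOLLOW(B) ⊇ {$,a,b}; new: +{$}
  FOLLOW[S]={$,a,b}  FOLLOW[A]={$,a,b}  FOLLOW[B]={$,a,b}  FOLLOW[C]={$,a,b}
[3] (stable)
  FOLLOW[S]={$,a,b}  FOLLOW[A]={$,a,b}  FOLLOW[B]={$,a,b}  FOLLOW[C]={$,a,b}

FOLLOW(S) = ["$", "a", "b"]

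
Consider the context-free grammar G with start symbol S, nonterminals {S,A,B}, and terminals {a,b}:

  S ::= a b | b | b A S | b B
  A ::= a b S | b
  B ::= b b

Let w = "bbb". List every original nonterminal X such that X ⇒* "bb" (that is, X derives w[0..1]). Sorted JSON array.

Convert to CNF:
  S -> T0 T1 | T1 B | T1 X3 | b
  A -> T0 X2 | b
  B -> T1 T1
  T0 -> a
  T1 -> b
  X2 -> T1 S
  X3 -> A S

CYK table (by increasing span) — only the sub-triangle for w[0..1]:
  [0..0]={A,S,T1}  "b"  orig:{A,S}
  [1..1]={A,S,T1}  "b"  orig:{A,S}
  [0..1]={B,X2,X3}  "bb"  orig:{B}

Original NTs in T[0,1] deriving "bb": ["B"]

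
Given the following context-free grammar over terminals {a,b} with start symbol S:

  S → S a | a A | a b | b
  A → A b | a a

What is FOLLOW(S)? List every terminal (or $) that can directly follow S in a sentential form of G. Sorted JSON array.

Compute FIRST by fixpoint:
iter 1:
  A via A→a a: +{a}
  S via S→a A: +{a}
  S via S→b: +{b}
  S: {a,b}  A: {a}
iter 2: (stable)
  S: {a,b}  A: {a}

Compute FOLLOW by fixpoint:
initialize: $ ∈ FOLLOW(S)
[1]
  A→A b: FOLLOW(A) ⊇ FIRST(b) = {b}; new: +{b}
  S→S a: FOLLOW(S) ⊇ FIRST(a) = {a}; new: +{a}
  S→a A: FOLLOW(A) ⊇ FOLLOW(S) ⊇ {$,a}; new: +{$,a}
  S: {$,a}  A: {$,a,b}
[2] — fixpoint
  S: {$,a}  A: {$,a,b}

FOLLOW(S) = ["$", "a"]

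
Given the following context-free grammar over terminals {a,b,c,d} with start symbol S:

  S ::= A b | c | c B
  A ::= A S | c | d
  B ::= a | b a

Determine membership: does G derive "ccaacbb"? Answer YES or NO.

CNF form of G:
  S -> A T0 | T2 B | c
  A -> A S | c | d
  B -> T0 T1 | a
  T0 -> b
  T1 -> a
  T2 -> c

CYK fill:
  T[0,0] 'c' = {A,S,T2}  orig:{A,S}
  T[1,1] 'c' = {A,S,T2}  orig:{A,S}
  T[2,2] 'a' = {B,T1}  orig:{B}
  T[3,3] 'a' = {B,T1}  orig:{B}
  T[4,4] 'c' = {A,S,T2}  orig:{A,S}
  T[5,5] 'b' = {T0}  orig:{}
  T[6,6] 'b' = {T0}  orig:{}
  T[0,1] 'cc' = {A}
  T[1,2] 'ca' = {S}
  T[2,3] 'aa' = ∅
  T[3,4] 'ac' = ∅
  T[4,5] 'cb' = {S}
  T[5,6] 'bb' = ∅
  T[0,2] 'cca' = {A}
  T[1,3] 'caa' = ∅
  T[2,4] 'aac' = ∅
  T[3,5] 'acb' = ∅
  T[4,6] 'cbb' = ∅
  T[0,3] 'ccaa' = ∅
  T[1,4] 'caac' = ∅
  T[2,5] 'aacb' = ∅
  T[3,6] 'acbb' = ∅
  T[0,4] 'ccaac' = ∅
  T[1,5] 'caacb' = ∅
  T[2,6] 'aacbb' = ∅
  T[0,5] 'ccaacb' = ∅
  T[1,6] 'caacbb' = ∅
  T[0,6] 'ccaacbb' = ∅

S ∉ T[0,6] ⇒ NO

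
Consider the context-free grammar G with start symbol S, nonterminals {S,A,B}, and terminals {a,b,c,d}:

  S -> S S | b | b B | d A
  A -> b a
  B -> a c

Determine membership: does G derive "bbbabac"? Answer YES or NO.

CNF form of G:
  S -> S S | T0 B | T3 A | b
  A -> T0 T1
  B -> T1 T2
  T0 -> b
  T1 -> a
  T2 -> c
  T3 -> d

CYK table (by increasing span):
  T[0,0] 'b' = {S,T0}  orig:{S}
  T[1,1] 'b' = {S,T0}  orig:{S}
  T[2,2] 'b' = {S,T0}  orig:{S}
  T[3,3] 'a' = {T1}  orig:{}
  T[4,4] 'b' = {S,T0}  orig:{S}
  T[5,5] 'a' = {T1}  orig:{}
  T[6,6] 'c' = {T2}  orig:{}
  T[0,1] 'bb' = {S}
  T[1,2] 'bb' = {S}
  T[2,3] 'ba' = {A}
  T[3,4] 'ab' = ∅
  T[4,5] 'ba' = {A}
  T[5,6] 'ac' = {B}
  T[0,2] 'bbb' = {S}
  T[1,3] 'bba' = ∅
  T[2,4] 'bab' = ∅
  T[3,5] 'aba' = ∅
  T[4,6] 'bac' = {S}
  T[0,3] 'bbba' = ∅
  T[1,4] 'bbab' = ∅
  T[2,5] 'baba' = ∅
  T[3,6] 'abac' = ∅
  T[0,4] 'bbbab' = ∅
  T[1,5] 'bbaba' = ∅
  T[2,6] 'babac' = ∅
  T[0,5] 'bbbaba' = ∅
  T[1,6] 'bbabac' = ∅
  T[0,6] 'bbbabac' = ∅

S ∉ T[0,6] ⇒ NO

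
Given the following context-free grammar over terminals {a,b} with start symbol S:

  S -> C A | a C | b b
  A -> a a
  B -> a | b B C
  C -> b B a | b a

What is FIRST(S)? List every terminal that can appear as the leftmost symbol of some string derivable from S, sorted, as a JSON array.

FIRST iteration:
iter 1:
  A via A→a a: +{a}
  B via B→a: +{a}
  B via B→b B C: +{b}
  C via C→b B a: +{b}
  S via S→C A: +{b}
  S via S→a C: +{a}
  FIRST(S)={a,b}  FIRST(A)={a}  FIRST(B)={a,b}  FIRST(C)={b}
iter 2: (stable)
  FIRST(S)={a,b}  FIRST(A)={a}  FIRST(B)={a,b}  FIRST(C)={b}

FIRST(S) = ["a", "b"]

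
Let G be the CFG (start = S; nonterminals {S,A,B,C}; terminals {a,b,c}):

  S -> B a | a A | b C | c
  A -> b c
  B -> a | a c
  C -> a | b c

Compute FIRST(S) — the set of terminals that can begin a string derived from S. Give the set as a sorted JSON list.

FIRST sets, iterate to fixpoint:
iter 1:
  A via A→b c: +{b}
  B via B→a: +{a}
  C via C→a: +{a}
  C via C→b c: +{b}
  S via S→B a: +{a}
  S via S→b C: +{b}
  S via S→c: +{c}
  S: {a,b,c}  A: {b}  B: {a}  C: {a,b}
iter 2: done
  S: {a,b,c}  A: {b}  B: {a}  C: {a,b}

FIRST(S) = ["a", "b", "c"]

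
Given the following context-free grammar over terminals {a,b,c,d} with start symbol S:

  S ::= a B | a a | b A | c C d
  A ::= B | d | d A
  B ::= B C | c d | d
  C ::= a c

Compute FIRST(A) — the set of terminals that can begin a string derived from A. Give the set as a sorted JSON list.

FIRST iteration:
[1]
  A via A→d: +{d}
  B via B→c d: +{c}
  B via B→d: +{d}
  C via C→a c: +{a}
  S via S→a B: +{a}
  S via S→b A: +{b}
  S via S→c C d: +{c}
  FIRST(S)={a,b,c}  FIRST(A)={d}  FIRST(B)={c,d}  FIRST(C)={a}
[2]
  A via A→B: +{c}
  FIRST(S)={a,b,c}  FIRST(A)={c,d}  FIRST(B)={c,d}  FIRST(C)={a}
[3] (stable)
  FIRST(S)={a,b,c}  FIRST(A)={c,d}  FIRST(B)={c,d}  FIRST(C)={a}

FIRST(A) = ["c", "d"]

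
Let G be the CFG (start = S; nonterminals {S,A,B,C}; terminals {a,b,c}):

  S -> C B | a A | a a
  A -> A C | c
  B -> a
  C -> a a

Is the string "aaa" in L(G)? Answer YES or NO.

Convert to CNF:
  S -> C B | T0 A | T0 T0
  A -> A C | c
  B -> a
  C -> T0 T0
  T0 -> a

CYK table (by increasing span):
  T[0,0] 'a' = {B,T0}  orig:{B}
  T[1,1] 'a' = {B,T0}  orig:{B}
  T[2,2] 'a' = {B,T0}  orig:{B}
  T[0,1] 'aa' = {C,S}
  T[1,2] 'aa' = {C,S}
  T[0,2] 'aaa' = {S}

S ∈ T[0,2] ⇒ YES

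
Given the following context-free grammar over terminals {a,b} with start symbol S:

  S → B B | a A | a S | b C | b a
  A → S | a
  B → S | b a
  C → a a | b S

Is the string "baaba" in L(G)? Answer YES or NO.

Convert to CNF:
  S -> B B | T0 A | T0 S | T1 C | T1 T0
  A -> B B | T0 A | T0 S | T1 C | T1 T0 | a
  B -> B B | T0 A | T0 S | T1 C | T1 T0
  C -> T0 T0 | T1 S
  T0 -> a
  T1 -> b

CYK table (by increasing span):
  [0..0]={T1}  "b"  orig:{}
  [1..1]={A,T0}  "a"  orig:{A}
  [2..2]={A,T0}  "a"  orig:{A}
  [3..3]={T1}  "b"  orig:{}
  [4..4]={A,T0}  "a"  orig:{A}
  [0..1]={A,B,S}  "ba"
  [1..2]={A,B,C,S}  "aa"
  [2..3]=∅  "ab"
  [3..4]={A,B,S}  "ba"
  [0..2]={A,B,C,S}  "baa"
  [1..3]=∅  "aab"
  [2..4]={A,B,S}  "aba"
  [0..3]=∅  "baab"
  [1..4]={A,B,S}  "aaba"
  [0..4]={A,B,C,S}  "baaba"

S ∈ T[0,4] ⇒ YES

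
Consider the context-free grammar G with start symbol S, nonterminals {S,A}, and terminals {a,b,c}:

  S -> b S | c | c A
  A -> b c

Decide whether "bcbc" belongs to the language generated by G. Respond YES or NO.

Convert to CNF:
  S -> T0 S | T1 A | c
  A -> T0 T1
  T0 -> b
  T1 -> c

Fill CYK table bottom-up:
  T[0,0] 'b' = {T0}  orig:{}
  T[1,1] 'c' = {S,T1}  orig:{S}
  T[2,2] 'b' = {T0}  orig:{}
  T[3,3] 'c' = {S,T1}  orig:{S}
  T[0,1] 'bc' = {A,S}
  T[1,2] 'cb' = ∅
  T[2,3] 'bc' = {A,S}
  T[0,2] 'bcb' = ∅
  T[1,3] 'cbc' = {S}
  T[0,3] 'bcbc' = {S}

S ∈ T[0,3] ⇒ YES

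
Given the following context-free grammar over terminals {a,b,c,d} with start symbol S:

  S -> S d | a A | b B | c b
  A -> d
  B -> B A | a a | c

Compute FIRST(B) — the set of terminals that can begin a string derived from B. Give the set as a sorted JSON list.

Compute FIRST by fixpoint:
[1]
  A via A→d: +{d}
  B via B→a a: +{a}
  B via B→c: +{c}
  S via S→a A: +{a}
  S via S→b B: +{b}
  S via S→c b: +{c}
  FIRST[S]={a,b,c}  FIRST[A]={d}  FIRST[B]={a,c}
[2] (stable)
  FIRST[S]={a,b,c}  FIRST[A]={d}  FIRST[B]={a,c}

FIRST(B) = ["a", "c"]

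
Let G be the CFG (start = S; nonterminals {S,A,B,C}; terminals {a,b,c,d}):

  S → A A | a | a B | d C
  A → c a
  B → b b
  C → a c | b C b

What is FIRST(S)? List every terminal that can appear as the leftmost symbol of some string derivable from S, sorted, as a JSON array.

Compute FIRST by fixpoint:
pass 1:
  A via A→c a: +{c}
  B via B→b b: +{b}
  C via C→a c: +{a}
  C via C→b C b: +{b}
  S via S→A A: +{c}
  S via S→a: +{a}
  S via S→d C: +{d}
  FIRST[S]={a,c,d}  FIRST[A]={c}  FIRST[B]={b}  FIRST[C]={a,b}
pass 2: — fixpoint
  FIRST[S]={a,c,d}  FIRST[A]={c}  FIRST[B]={b}  FIRST[C]={a,b}

FIRST(S) = ["a", "c", "d"]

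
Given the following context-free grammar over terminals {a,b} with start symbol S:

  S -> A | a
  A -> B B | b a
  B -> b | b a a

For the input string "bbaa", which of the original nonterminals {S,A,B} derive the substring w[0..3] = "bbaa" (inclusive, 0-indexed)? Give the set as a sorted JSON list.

Convert to CNF:
  S -> B B | T0 T1 | a
  A -> B B | T0 T1
  B -> T0 X2 | b
  T0 -> b
  T1 -> a
  X2 -> T1 T1

CYK fill (cells [i..j] with 0 ≤ i ≤ j ≤ 3 only):
  [0..0]={B,T0}  "b"  orig:{B}
  [1..1]={B,T0}  "b"  orig:{B}
  [2..2]={S,T1}  "a"  orig:{S}
  [3..3]={S,T1}  "a"  orig:{S}
  [0..1]={A,S}  "bb"
  [1..2]={A,S}  "ba"
  [2..3]={X2}  "aa"  orig:{}
  [0..2]=∅  "bba"
  [1..3]={B}  "baa"
  [0..3]={A,S}  "bbaa"

Original NTs in T[0,3] deriving "bbaa": ["A", "S"]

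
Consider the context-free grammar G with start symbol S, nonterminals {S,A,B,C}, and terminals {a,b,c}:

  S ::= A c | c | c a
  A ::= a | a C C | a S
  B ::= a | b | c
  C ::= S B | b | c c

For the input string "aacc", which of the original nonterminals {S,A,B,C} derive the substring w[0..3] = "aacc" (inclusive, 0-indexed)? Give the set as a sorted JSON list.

Convert to CNF:
  S -> A T1 | T1 T0 | c
  A -> T0 S | T0 X2 | a
  B -> a | b | c
  C -> S B | T1 T1 | b
  T0 -> a
  T1 -> c
  X2 -> C C

CYK fill, restricted to cells inside w[0..3]:
  cell(0,0) a: {A,B,T0}  orig:{A,B}
  cell(1,1) a: {A,B,T0}  orig:{A,B}
  cell(2,2) c: {B,S,T1}  orig:{B,S}
  cell(3,3) c: {B,S,T1}  orig:{B,S}
  cell(0,1) aa: ∅
  cell(1,2) ac: {A,S}
  cell(2,3) cc: {C}
  cell(0,2) aac: {A}
  cell(1,3) acc: {C,S}
  cell(0,3) aacc: {A,S}

Original NTs in T[0,3] deriving "aacc": ["A", "S"]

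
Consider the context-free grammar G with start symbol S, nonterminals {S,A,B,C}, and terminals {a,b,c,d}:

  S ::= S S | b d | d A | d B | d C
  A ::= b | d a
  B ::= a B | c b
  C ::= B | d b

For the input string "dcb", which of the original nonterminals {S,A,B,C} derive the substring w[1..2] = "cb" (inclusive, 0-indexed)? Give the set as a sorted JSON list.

Convert to CNF:
  S -> S S | T0 A | T0 B | T0 C | T3 T0
  A -> T0 T1 | b
  B -> T1 B | T2 T3
  C -> T0 T3 | T1 B | T2 T3
  T0 -> d
  T1 -> a
  T2 -> c
  T3 -> b

CYK fill — only the sub-triangle for w[1..2]:
  cell(1,1) c: {T2}  orig:{}
  cell(2,2) b: {A,T3}  orig:{A}
  cell(1,2) cb: {B,C}

Original NTs in T[1,2] deriving "cb": ["B", "C"]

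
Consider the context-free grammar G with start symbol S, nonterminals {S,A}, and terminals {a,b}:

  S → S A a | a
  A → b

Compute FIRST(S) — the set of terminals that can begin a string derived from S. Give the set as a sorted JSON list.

FIRST iteration:
[1]
  A via A→b: +{b}
  S via S→a: +{a}
  S: {a}  A: {b}
[2] (stable)
  S: {a}  A: {b}

FIRST(S) = ["a"]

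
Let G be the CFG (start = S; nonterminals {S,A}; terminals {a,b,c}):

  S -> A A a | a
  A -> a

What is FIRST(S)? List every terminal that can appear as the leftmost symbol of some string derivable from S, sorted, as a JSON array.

Compute FIRST by fixpoint:
iter 1:
  A via A→a: +{a}
  S via S→A A a: +{a}
  S: {a}  A: {a}
iter 2: done
  S: {a}  A: {a}

FIRST(S) = ["a"]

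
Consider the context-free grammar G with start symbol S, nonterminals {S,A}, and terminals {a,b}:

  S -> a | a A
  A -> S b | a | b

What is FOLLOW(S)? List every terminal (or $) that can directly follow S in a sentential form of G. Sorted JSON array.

FIRST sets, iterate to fixpoint:
round 1:
  A via A→a: +{a}
  A via A→b: +{b}
  S via S→a: +{a}
  FIRST(S)={a}  FIRST(A)={a,b}
round 2: (stable)
  FIRST(S)={a}  FIRST(A)={a,b}

Compute FOLLOW by fixpoint:
seed FOLLOW(S) with $
round 1:
  A→S b: FOLLOW(S) ⊇ FIRST(b) = {b}; new: +{b}
  S→a A: FOLLOW(A) ⊇ FOLLOW(S) ⊇ {$,b}; new: +{$,b}
  FOLLOW(S)={$,b}  FOLLOW(A)={$,b}
round 2: (stable)
  FOLLOW(S)={$,b}  FOLLOW(A)={$,b}

FOLLOW(S) = ["$", "b"]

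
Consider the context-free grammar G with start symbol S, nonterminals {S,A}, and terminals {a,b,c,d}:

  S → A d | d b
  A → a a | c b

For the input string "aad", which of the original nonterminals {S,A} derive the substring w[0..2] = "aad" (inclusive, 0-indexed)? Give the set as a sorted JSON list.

CNF form of G:
  S -> A T3 | T3 T2
  A -> T0 T0 | T1 T2
  T0 -> a
  T1 -> c
  T2 -> b
  T3 -> d

CYK fill (cells [i..j] with 0 ≤ i ≤ j ≤ 2 only):
  T[0,0] 'a' = {T0}  orig:{}
  T[1,1] 'a' = {T0}  orig:{}
  T[2,2] 'd' = {T3}  orig:{}
  T[0,1] 'aa' = {A}
  T[1,2] 'ad' = ∅
  T[0,2] 'aad' = {S}

Original NTs in T[0,2] deriving "aad": ["S"]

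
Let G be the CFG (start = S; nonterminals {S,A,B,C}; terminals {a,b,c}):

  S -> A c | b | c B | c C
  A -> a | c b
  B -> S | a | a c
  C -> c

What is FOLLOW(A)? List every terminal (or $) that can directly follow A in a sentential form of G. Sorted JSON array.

Compute FIRST by fixpoint:
pass 1:
  A via A→a: +{a}
  A via A→c b: +{c}
  B via B→a: +{a}
  C via C→c: +{c}
  S via S→A c: +{a,c}
  S via S→b: +{b}
  FIRST(S)={a,b,c}  FIRST(A)={a,c}  FIRST(B)={a}  FIRST(C)={c}
pass 2:
  B via B→S: +{b,c}
  FIRST(S)={a,b,c}  FIRST(A)={a,c}  FIRST(B)={a,b,c}  FIRST(C)={c}
pass 3: (stable)
  FIRST(S)={a,b,c}  FIRST(A)={a,c}  FIRST(B)={a,b,c}  FIRST(C)={c}

FOLLOW sets:
FOLLOW(S) := {$}
pass 1:
  S→A c: FOLLOW(A) ⊇ FIRST(c) = {c}; new: +{c}
  S→c B: FOLLOW(B) ⊇ FOLLOW(S) ⊇ {$}; new: +{$}
  S→c C: FOLLOW(C) ⊇ FOLLOW(S) ⊇ {$}; new: +{$}
  FOLLOW[S]={$}  FOLLOW[A]={c}  FOLLOW[B]={$}  FOLLOW[C]={$}
pass 2: (stable)
  FOLLOW[S]={$}  FOLLOW[A]={c}  FOLLOW[B]={$}  FOLLOW[C]={$}

FOLLOW(A) = ["c"]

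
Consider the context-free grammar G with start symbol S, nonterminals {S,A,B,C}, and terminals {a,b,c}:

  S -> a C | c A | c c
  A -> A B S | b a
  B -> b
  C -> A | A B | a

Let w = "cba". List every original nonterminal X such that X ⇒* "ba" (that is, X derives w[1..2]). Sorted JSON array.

CNF form of G:
  S -> T1 C | T2 A | T2 T2
  A -> A X3 | T0 T1
  B -> b
  C -> A B | A X4 | T0 T1 | a
  T0 -> b
  T1 -> a
  T2 -> c
  X3 -> B S
  X4 -> B S

Fill CYK table bottom-up (cells [i..j] with 1 ≤ i ≤ j ≤ 2 only):
  cell(1,1) b: {B,T0}  orig:{B}
  cell(2,2) a: {C,T1}  orig:{C}
  cell(1,2) ba: {A,C}

Original NTs in T[1,2] deriving "ba": ["A", "C"]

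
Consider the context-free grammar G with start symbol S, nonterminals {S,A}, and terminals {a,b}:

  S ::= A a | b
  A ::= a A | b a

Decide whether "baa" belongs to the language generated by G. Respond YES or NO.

Convert to CNF:
  S -> A T0 | b
  A -> T0 A | T1 T0
  T0 -> a
  T1 -> b

CYK table (by increasing span):
  T[0,0] 'b' = {S,T1}  orig:{S}
  T[1,1] 'a' = {T0}  orig:{}
  T[2,2] 'a' = {T0}  orig:{}
  T[0,1] 'ba' = {A}
  T[1,2] 'aa' = ∅
  T[0,2] 'baa' = {S}

S ∈ T[0,2] ⇒ YES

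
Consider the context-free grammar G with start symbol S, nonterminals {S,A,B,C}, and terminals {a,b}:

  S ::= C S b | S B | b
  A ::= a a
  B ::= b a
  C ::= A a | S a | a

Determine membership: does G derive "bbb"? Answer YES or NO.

CNF form of G:
  S -> C X2 | S B | b
  A -> T0 T0
  B -> T1 T0
  C -> A T0 | S T0 | a
  T0 -> a
  T1 -> b
  X2 -> S T1

CYK fill:
  cell(0,0) b: {S,T1}  orig:{S}
  cell(1,1) b: {S,T1}  orig:{S}
  cell(2,2) b: {S,T1}  orig:{S}
  cell(0,1) bb: {X2}  orig:{}
  cell(1,2) bb: {X2}  orig:{}
  cell(0,2) bbb: ∅

S ∉ T[0,2] ⇒ NO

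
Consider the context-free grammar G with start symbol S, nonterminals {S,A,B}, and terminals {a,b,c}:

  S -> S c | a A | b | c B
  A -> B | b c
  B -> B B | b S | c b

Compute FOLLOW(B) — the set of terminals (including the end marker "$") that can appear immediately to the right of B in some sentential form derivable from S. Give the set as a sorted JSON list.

FIRST sets, iterate to fixpoint:
pass 1:
  A via A→b c: +{b}
  B via B→b S: +{b}
  B via B→c b: +{c}
  S via S→a A: +{a}
  S via S→b: +{b}
  S via S→c B: +{c}
  FIRST[S]={a,b,c}  FIRST[A]={b}  FIRST[B]={b,c}
pass 2:
  A via A→B: +{c}
  FIRST[S]={a,b,c}  FIRST[A]={b,c}  FIRST[B]={b,c}
pass 3: (no change)
  FIRST[S]={a,b,c}  FIRST[A]={b,c}  FIRST[B]={b,c}

Compute FOLLOW by fixpoint:
seed FOLLOW(S) with $
iter 1:
  B→B B: FOLLOW(B) ⊇ FIRST(B) = {b,c}; new: +{b,c}
  B→b S: FOLLOW(S) ⊇ FOLLOW(B) ⊇ {b,c}; new: +{b,c}
  S→a A: FOLLOW(A) ⊇ FOLLOW(S) ⊇ {$,b,c}; new: +{$,b,c}
  S→c B: FOLLOW(B) ⊇ FOLLOW(S) ⊇ {$,b,c}; new: +{$}
  S: {$,b,c}  A: {$,b,c}  B: {$,b,c}
iter 2: (stable)
  S: {$,b,c}  A: {$,b,c}  B: {$,b,c}

FOLLOW(B) = ["$", "b", "c"]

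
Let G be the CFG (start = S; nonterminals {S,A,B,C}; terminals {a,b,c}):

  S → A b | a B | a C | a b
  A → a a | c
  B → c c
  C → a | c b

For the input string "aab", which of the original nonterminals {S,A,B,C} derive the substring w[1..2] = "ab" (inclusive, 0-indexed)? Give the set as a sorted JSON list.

CNF form of G:
  S -> A T2 | T0 B | T0 C | T0 T2
  A -> T0 T0 | c
  B -> T1 T1
  C -> T1 T2 | a
  T0 -> a
  T1 -> c
  T2 -> b

CYK fill (cells [i..j] with 1 ≤ i ≤ j ≤ 2 only):
  cell(1,1) a: {C,T0}  orig:{C}
  cell(2,2) b: {T2}  orig:{}
  cell(1,2) ab: {S}

Original NTs in T[1,2] deriving "ab": ["S"]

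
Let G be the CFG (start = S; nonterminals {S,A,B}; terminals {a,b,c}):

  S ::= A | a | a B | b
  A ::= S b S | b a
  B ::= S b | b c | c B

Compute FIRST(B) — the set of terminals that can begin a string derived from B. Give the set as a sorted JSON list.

FIRST sets, iterate to fixpoint:
pass 1:
  A via A→b a: +{b}
  B via B→b c: +{b}
  B via B→c B: +{c}
  S via S→A: +{b}
  S via S→a: +{a}
  FIRST[S]={a,b}  FIRST[A]={b}  FIRST[B]={b,c}
pass 2:
  A via A→S b S: +{a}
  B via B→S b: +{a}
  FIRST[S]={a,b}  FIRST[A]={a,b}  FIRST[B]={a,b,c}
pass 3: (no change)
  FIRST[S]={a,b}  FIRST[A]={a,b}  FIRST[B]={a,b,c}

FIRST(B) = ["a", "b", "c"]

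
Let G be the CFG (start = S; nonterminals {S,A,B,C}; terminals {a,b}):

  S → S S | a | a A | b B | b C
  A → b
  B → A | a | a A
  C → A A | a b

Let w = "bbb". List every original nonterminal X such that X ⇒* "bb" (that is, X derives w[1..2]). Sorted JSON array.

CNF form of G:
  S -> S S | T0 A | T1 B | T1 C | a
  A -> b
  B -> T0 A | a | b
  C -> A A | T0 T1
  T0 -> a
  T1 -> b

CYK fill — only the sub-triangle for w[1..2]:
  cell(1,1) b: {A,B,T1}  orig:{A,B}
  cell(2,2) b: {A,B,T1}  orig:{A,B}
  cell(1,2) bb: {C,S}

Original NTs in T[1,2] deriving "bb": ["C", "S"]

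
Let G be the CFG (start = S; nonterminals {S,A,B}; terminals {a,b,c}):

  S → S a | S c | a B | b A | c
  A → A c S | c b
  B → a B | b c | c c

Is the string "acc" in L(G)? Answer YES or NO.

Convert to CNF:
  S -> S T0 | S T2 | T1 A | T2 B | c
  A -> A X3 | T0 T1
  B -> T0 T0 | T1 T0 | T2 B
  T0 -> c
  T1 -> b
  T2 -> a
  X3 -> T0 S

CYK table (by increasing span):
  T[0,0] 'a' = {T2}  orig:{}
  T[1,1] 'c' = {S,T0}  orig:{S}
  T[2,2] 'c' = {S,T0}  orig:{S}
  T[0,1] 'ac' = ∅
  T[1,2] 'cc' = {B,S,X3}  orig:{B,S}
  T[0,2] 'acc' = {B,S}

S ∈ T[0,2] ⇒ YES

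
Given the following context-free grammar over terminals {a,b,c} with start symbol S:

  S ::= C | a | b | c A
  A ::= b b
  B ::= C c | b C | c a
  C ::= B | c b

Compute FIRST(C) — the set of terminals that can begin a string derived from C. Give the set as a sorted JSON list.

FIRST iteration:
[1]
  A via A→b b: +{b}
  B via B→b C: +{b}
  B via B→c a: +{c}
  C via C→B: +{b,c}
  S via S→C: +{b,c}
  S via S→a: +{a}
  FIRST[S]={a,b,c}  FIRST[A]={b}  FIRST[B]={b,c}  FIRST[C]={b,c}
[2] done
  FIRST[S]={a,b,c}  FIRST[A]={b}  FIRST[B]={b,c}  FIRST[C]={b,c}

FIRST(C) = ["b", "c"]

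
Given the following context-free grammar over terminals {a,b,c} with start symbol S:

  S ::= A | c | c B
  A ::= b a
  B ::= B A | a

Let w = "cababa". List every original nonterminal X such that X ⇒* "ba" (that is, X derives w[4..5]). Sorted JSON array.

Convert to CNF:
  S -> T0 T1 | T2 B | c
  A -> T0 T1
  B -> B A | a
  T0 -> b
  T1 -> a
  T2 -> c

CYK fill — only the sub-triangle for w[4..5]:
  cell(4,4) b: {T0}  orig:{}
  cell(5,5) a: {B,T1}  orig:{B}
  cell(4,5) ba: {A,S}

Original NTs in T[4,5] deriving "ba": ["A", "S"]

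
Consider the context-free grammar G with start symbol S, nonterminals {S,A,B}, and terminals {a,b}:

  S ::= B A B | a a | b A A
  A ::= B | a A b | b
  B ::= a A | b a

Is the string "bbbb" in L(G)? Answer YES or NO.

Convert to CNF:
  S -> B X3 | T0 T0 | T1 X4
  A -> T0 A | T0 X2 | T1 T0 | b
  B -> T0 A | T1 T0
  T0 -> a
  T1 -> b
  X2 -> A T1
  X3 -> A B
  X4 -> A A

CYK table (by increasing span):
  T[0,0] 'b' = {A,T1}  orig:{A}
  T[1,1] 'b' = {A,T1}  orig:{A}
  T[2,2] 'b' = {A,T1}  orig:{A}
  T[3,3] 'b' = {A,T1}  orig:{A}
  T[0,1] 'bb' = {X2,X4}  orig:{}
  T[1,2] 'bb' = {X2,X4}  orig:{}
  T[2,3] 'bb' = {X2,X4}  orig:{}
  T[0,2] 'bbb' = {S}
  T[1,3] 'bbb' = {S}
  T[0,3] 'bbbb' = ∅

S ∉ T[0,3] ⇒ NO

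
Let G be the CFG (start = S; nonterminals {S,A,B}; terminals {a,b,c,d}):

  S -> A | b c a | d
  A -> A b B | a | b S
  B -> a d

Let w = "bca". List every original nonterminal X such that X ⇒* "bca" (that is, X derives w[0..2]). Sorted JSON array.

Convert to CNF:
  S -> A X5 | T0 S | T0 X6 | a | d
  A -> A X4 | T0 S | a
  B -> T1 T2
  T0 -> b
  T1 -> a
  T2 -> d
  T3 -> c
  X4 -> T0 B
  X5 -> T0 B
  X6 -> T3 T1

CYK table (by increasing span) (cells [i..j] with 0 ≤ i ≤ j ≤ 2 only):
  T[0,0] 'b' = {T0}  orig:{}
  T[1,1] 'c' = {T3}  orig:{}
  T[2,2] 'a' = {A,S,T1}  orig:{A,S}
  T[0,1] 'bc' = ∅
  T[1,2] 'ca' = {X6}  orig:{}
  T[0,2] 'bca' = {S}

Original NTs in T[0,2] deriving "bca": ["S"]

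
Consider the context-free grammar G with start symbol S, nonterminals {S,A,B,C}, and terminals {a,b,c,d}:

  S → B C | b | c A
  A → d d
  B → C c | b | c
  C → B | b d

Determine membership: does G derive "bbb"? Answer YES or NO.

CNF form of G:
  S -> B C | T1 A | b
  A -> T0 T0
  B -> C T1 | b | c
  C -> C T1 | T2 T0 | b | c
  T0 -> d
  T1 -> c
  T2 -> b

CYK fill:
  T[0,0] 'b' = {B,C,S,T2}  orig:{B,C,S}
  T[1,1] 'b' = {B,C,S,T2}  orig:{B,C,S}
  T[2,2] 'b' = {B,C,S,T2}  orig:{B,C,S}
  T[0,1] 'bb' = {S}
  T[1,2] 'bb' = {S}
  T[0,2] 'bbb' = ∅

S ∉ T[0,2] ⇒ NO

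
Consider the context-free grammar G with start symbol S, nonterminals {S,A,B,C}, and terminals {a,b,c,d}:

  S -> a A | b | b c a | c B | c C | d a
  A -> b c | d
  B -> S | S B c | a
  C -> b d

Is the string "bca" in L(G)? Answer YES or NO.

CNF form of G:
  S -> T0 X6 | T1 B | T1 C | T2 A | T3 T2 | b
  A -> T0 T1 | d
  B -> S X4 | T0 X5 | T1 B | T1 C | T2 A | T3 T2 | a | b
  C -> T0 T3
  T0 -> b
  T1 -> c
  T2 -> a
  T3 -> d
  X4 -> B T1
  X5 -> T1 T2
  X6 -> T1 T2

CYK fill:
  cell(0,0) b: {B,S,T0}  orig:{B,S}
  cell(1,1) c: {T1}  orig:{}
  cell(2,2) a: {B,T2}  orig:{B}
  cell(0,1) bc: {A,X4}  orig:{A}
  cell(1,2) ca: {B,S,X5,X6}  orig:{B,S}
  cell(0,2) bca: {B,S}

S ∈ T[0,2] ⇒ YES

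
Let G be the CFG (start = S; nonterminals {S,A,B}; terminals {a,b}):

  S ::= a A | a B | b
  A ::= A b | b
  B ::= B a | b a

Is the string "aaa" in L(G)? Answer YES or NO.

Convert to CNF:
  S -> T1 A | T1 B | b
  A -> A T0 | b
  B -> B T1 | T0 T1
  T0 -> b
  T1 -> a

CYK fill:
  cell(0,0) a: {T1}  orig:{}
  cell(1,1) a: {T1}  orig:{}
  cell(2,2) a: {T1}  orig:{}
  cell(0,1) aa: ∅
  cell(1,2) aa: ∅
  cell(0,2) aaa: ∅

S ∉ T[0,2] ⇒ NO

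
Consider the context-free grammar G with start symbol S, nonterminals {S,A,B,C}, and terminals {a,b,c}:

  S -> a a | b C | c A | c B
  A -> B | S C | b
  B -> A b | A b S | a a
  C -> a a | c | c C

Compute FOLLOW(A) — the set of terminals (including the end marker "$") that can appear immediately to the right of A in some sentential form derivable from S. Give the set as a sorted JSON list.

FIRST sets, iterate to fixpoint:
[1]
  A via A→b: +{b}
  B via B→A b: +{b}
  B via B→a a: +{a}
  C via C→a a: +{a}
  C via C→c: +{c}
  S via S→a a: +{a}
  S via S→b C: +{b}
  S via S→c A: +{c}
  S: {a,b,c}  A: {b}  B: {a,b}  C: {a,c}
[2]
  A via A→B: +{a}
  A via A→S C: +{c}
  B via B→A b: +{c}
  S: {a,b,c}  A: {a,b,c}  B: {a,b,c}  C: {a,c}
[3] (stable)
  S: {a,b,c}  A: {a,b,c}  B: {a,b,c}  C: {a,c}

FOLLOW sets:
FOLLOW(S) := {$}
iter 1:
  A→S C: FOLLOW(S) ⊇ FIRST(C) = {a,c}; new: +{a,c}
  B→A b: FOLLOW(A) ⊇ FIRST(b) = {b}; new: +{b}
  S→b C: FOLLOW(C) ⊇ FOLLOW(S) ⊇ {$,a,c}; new: +{$,a,c}
  S→c A: FOLLOW(A) ⊇ FOLLOW(S) ⊇ {$,a,c}; new: +{$,a,c}
  S→c B: FOLLOW(B) ⊇ FOLLOW(S) ⊇ {$,a,c}; new: +{$,a,c}
  FOLLOW(S)={$,a,c}  FOLLOW(A)={$,a,b,c}  FOLLOW(B)={$,a,c}  FOLLOW(C)={$,a,c}
iter 2:
  A→B: FOLLOW(B) ⊇ FOLLOW(A) ⊇ {$,a,b,c}; new: +{b}
  A→S C: FOLLOW(C) ⊇ FOLLOW(A) ⊇ {$,a,b,c}; new: +{b}
  B→A b S: FOLLOW(S) ⊇ FOLLOW(B) ⊇ {$,a,b,c}; new: +{b}
  FOLLOW(S)={$,a,b,c}  FOLLOW(A)={$,a,b,c}  FOLLOW(B)={$,a,b,c}  FOLLOW(C)={$,a,b,c}
iter 3: (no change)
  FOLLOW(S)={$,a,b,c}  FOLLOW(A)={$,a,b,c}  FOLLOW(B)={$,a,b,c}  FOLLOW(C)={$,a,b,c}

FOLLOW(A) = ["$", "a", "b", "c"]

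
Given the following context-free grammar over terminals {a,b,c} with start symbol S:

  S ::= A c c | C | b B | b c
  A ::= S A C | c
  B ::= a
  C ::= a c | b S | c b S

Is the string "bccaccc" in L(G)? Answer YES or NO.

CNF form of G:
  S -> A X5 | T0 T1 | T1 X6 | T2 B | T2 S | T2 T1
  A -> S X3 | c
  B -> a
  C -> T0 T1 | T1 X4 | T2 S
  T0 -> a
  T1 -> c
  T2 -> b
  X3 -> A C
  X4 -> T2 S
  X5 -> T1 T1
  X6 -> T2 S

CYK fill:
  T[0,0] 'b' = {T2}  orig:{}
  T[1,1] 'c' = {A,T1}  orig:{A}
  T[2,2] 'c' = {A,T1}  orig:{A}
  T[3,3] 'a' = {B,T0}  orig:{B}
  T[4,4] 'c' = {A,T1}  orig:{A}
  T[5,5] 'c' = {A,T1}  orig:{A}
  T[6,6] 'c' = {A,T1}  orig:{A}
  T[0,1] 'bc' = {S}
  T[1,2] 'cc' = {X5}  orig:{}
  T[2,3] 'ca' = ∅
  T[3,4] 'ac' = {C,S}
  T[4,5] 'cc' = {X5}  orig:{}
  T[5,6] 'cc' = {X5}  orig:{}
  T[0,2] 'bcc' = ∅
  T[1,3] 'cca' = ∅
  T[2,4] 'cac' = {X3}  orig:{}
  T[3,5] 'acc' = ∅
  T[4,6] 'ccc' = {S}
  T[0,3] 'bcca' = ∅
  T[1,4] 'ccac' = ∅
  T[2,5] 'cacc' = ∅
  T[3,6] 'accc' = ∅
  T[0,4] 'bccac' = {A}
  T[1,5] 'ccacc' = ∅
  T[2,6] 'caccc' = ∅
  T[0,5] 'bccacc' = ∅
  T[1,6] 'ccaccc' = ∅
  T[0,6] 'bccaccc' = {S}

S ∈ T[0,6] ⇒ YES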